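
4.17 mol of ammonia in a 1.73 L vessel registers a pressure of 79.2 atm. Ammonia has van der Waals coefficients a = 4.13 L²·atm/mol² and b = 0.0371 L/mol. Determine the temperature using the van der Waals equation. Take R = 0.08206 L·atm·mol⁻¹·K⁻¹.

T ≈ 475.1 K

T = (P + a n²/V²)(V − nb)/(nR)
P + a n²/V² = 79.2 + (4.13)(4.17)²/(1.73)² = 103.20 atm
V − nb = 1.73 − (4.17)(0.0371) = 1.5753 L
T = (103.20)(1.5753)/((4.17)(0.08206)) = 475.1 K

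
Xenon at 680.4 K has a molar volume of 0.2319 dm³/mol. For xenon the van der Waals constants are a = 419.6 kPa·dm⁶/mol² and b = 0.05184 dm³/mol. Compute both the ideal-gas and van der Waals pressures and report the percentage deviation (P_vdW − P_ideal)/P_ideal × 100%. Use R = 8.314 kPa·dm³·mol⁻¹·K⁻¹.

-3.20 %

Ideal: P_ideal = RT/V_m = (8.314)(680.4)/0.2319 = 24393.5 kPa
vdW: P = RT/(V_m − b) − a/V_m² = 5656.85/0.180060 − 419.6/0.0537776 = 31416.5 − 7802.51 = 23614.0 kPa
% deviation = (23614.0 − 24393.5)/24393.5 × 100% = -3.20%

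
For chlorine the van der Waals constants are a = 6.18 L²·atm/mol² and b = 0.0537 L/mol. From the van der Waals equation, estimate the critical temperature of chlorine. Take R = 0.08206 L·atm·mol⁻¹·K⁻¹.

For a van der Waals gas, T_c = 8a/(27Rb).
T_c = 8×6.18/(27×0.08206×0.0537) = 49.440/0.11898 = 415.5 K

T_c ≈ 415.5 K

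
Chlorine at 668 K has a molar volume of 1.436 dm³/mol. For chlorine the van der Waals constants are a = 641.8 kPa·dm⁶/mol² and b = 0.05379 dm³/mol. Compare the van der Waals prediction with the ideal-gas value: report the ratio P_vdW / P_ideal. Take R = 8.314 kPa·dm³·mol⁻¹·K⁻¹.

P_vdW / P_ideal ≈ 0.9584

Ideal: P_ideal = RT/V_m = (8.314)(668)/1.436 = 3867.52 kPa
vdW: P = RT/(V_m − b) − a/V_m² = 5553.75/1.38221 − 641.8/2.06210 = 4018.02 − 311.236 = 3706.78 kPa
Ratio = 3706.78/3867.52 = 0.9584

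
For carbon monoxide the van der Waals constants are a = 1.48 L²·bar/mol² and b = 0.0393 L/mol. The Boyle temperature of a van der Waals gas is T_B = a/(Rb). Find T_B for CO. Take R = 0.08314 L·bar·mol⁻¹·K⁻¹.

T_B ≈ 453.0 K

For a van der Waals gas the second virial coefficient B₂ = b − a/(RT) vanishes at T_B = a/(Rb).
T_B = 1.48/(0.08314×0.0393) = 1.48/0.0032674 = 453.0 K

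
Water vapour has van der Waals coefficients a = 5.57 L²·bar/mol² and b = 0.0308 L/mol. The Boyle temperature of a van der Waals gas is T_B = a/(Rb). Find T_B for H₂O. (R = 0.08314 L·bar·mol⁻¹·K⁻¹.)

T_B ≈ 2175 K

For a van der Waals gas the second virial coefficient B₂ = b − a/(RT) vanishes at T_B = a/(Rb).
T_B = 5.57/(0.08314×0.0308) = 5.57/0.0025607 = 2175 K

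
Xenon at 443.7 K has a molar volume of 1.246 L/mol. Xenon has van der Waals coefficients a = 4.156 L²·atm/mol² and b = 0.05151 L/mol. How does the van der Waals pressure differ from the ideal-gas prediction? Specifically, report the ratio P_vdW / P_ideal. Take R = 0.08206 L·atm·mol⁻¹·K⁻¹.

Ideal: P_ideal = RT/V_m = (0.08206)(443.7)/1.246 = 29.2215 atm
vdW: P = RT/(V_m − b) − a/V_m² = 36.4100/1.19449 − 4.156/1.55252 = 30.4816 − 2.67694 = 27.8047 atm
Ratio = 27.8047/29.2215 = 0.9515

P_vdW / P_ideal ≈ 0.9515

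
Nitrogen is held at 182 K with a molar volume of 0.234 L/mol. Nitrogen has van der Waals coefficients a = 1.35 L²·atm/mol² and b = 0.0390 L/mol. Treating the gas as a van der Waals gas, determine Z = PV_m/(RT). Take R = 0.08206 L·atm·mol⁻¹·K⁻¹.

Z ≈ 0.8137

P = RT/(V_m − b) − a/V_m² = (0.08206)(182)/(0.234 − 0.0390) − 1.35/(0.234)²
  = 14.935/0.19500 − 24.655 = 76.590 − 24.655 = 51.935 atm
Z = PV_m/(RT) = (51.935)(0.234)/((0.08206)(182)) = 12.153/14.935 = 0.8137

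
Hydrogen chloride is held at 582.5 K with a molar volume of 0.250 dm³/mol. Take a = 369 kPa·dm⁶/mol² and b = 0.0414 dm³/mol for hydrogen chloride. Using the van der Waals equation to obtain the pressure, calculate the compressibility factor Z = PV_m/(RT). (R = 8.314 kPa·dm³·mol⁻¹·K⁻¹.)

P = RT/(V_m − b) − a/V_m² = (8.314)(582.5)/(0.250 − 0.0414) − 369/(0.250)²
  = 4842.9/0.20860 − 5904.0 = 23216 − 5904.0 = 17312 kPa
Z = PV_m/(RT) = (17312)(0.250)/((8.314)(582.5)) = 4328.0/4842.9 = 0.8937

Z ≈ 0.8937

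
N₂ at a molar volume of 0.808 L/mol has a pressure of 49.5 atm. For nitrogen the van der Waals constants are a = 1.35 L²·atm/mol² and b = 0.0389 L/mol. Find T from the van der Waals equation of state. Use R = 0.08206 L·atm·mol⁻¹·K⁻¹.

T ≈ 483.3 K

T = (P + a/V_m²)(V_m − b)/R
P + a/V_m² = 49.5 + 1.35/(0.808)² = 51.568 atm
V_m − b = 0.808 − 0.0389 = 0.76910 L/mol
T = (51.568)(0.76910)/0.08206 = 483.3 K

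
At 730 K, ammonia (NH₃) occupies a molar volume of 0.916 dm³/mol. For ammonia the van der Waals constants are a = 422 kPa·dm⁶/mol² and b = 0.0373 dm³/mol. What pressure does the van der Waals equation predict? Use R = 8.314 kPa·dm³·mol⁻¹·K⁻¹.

P ≈ 6404 kPa

P = RT/(V_m − b) − a/V_m²
RT/(V_m − b) = (8.314)(730)/(0.916 − 0.0373) = 6069.2/0.87870 = 6907.0 kPa
a/V_m² = 422/(0.916)² = 502.95 kPa
P = 6907.0 − 502.95 = 6404 kPa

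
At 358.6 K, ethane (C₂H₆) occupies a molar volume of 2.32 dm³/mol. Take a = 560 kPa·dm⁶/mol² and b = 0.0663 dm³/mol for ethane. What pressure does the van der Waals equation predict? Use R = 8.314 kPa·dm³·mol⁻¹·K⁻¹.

P = RT/(V_m − b) − a/V_m²
RT/(V_m − b) = (8.314)(358.6)/(2.32 − 0.0663) = 2981.4/2.2537 = 1322.9 kPa
a/V_m² = 560/(2.32)² = 104.04 kPa
P = 1322.9 − 104.04 = 1219 kPa

P ≈ 1219 kPa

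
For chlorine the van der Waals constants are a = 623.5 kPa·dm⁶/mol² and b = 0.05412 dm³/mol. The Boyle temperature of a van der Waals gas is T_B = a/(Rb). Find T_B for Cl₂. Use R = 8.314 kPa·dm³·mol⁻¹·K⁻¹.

For a van der Waals gas the second virial coefficient B₂ = b − a/(RT) vanishes at T_B = a/(Rb).
T_B = 623.5/(8.314×0.05412) = 623.5/0.44995 = 1386 K

T_B ≈ 1386 K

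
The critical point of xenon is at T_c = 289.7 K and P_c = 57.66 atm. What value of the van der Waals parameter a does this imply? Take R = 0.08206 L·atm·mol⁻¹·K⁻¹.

From T_c = 8a/(27Rb) and P_c = a/(27b²): a = 27 R² T_c²/(64 P_c).
a = 27×(0.08206)²×(289.7)²/(64×57.66) = 15259/3690.2 = 4.135 L²·atm/mol²

a ≈ 4.135 L²·atm/mol²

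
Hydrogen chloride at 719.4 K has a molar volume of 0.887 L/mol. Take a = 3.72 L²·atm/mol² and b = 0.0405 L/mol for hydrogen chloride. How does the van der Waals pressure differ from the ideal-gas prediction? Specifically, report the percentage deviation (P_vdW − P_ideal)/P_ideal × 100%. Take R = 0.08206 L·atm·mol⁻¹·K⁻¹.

Ideal: P_ideal = RT/V_m = (0.08206)(719.4)/0.887 = 66.5546 atm
vdW: P = RT/(V_m − b) − a/V_m² = 59.0340/0.846500 − 3.72/0.786769 = 69.7389 − 4.72820 = 65.0107 atm
% deviation = (65.0107 − 66.5546)/66.5546 × 100% = -2.32%

-2.32 %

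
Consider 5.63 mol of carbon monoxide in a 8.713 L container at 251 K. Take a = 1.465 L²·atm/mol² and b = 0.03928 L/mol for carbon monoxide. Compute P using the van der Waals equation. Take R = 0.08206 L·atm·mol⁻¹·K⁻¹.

P ≈ 13.04 atm

P = nRT/(V − nb) − a n²/V²
nRT/(V − nb) = (5.63)(0.08206)(251)/(8.713 − 5.63×0.03928) = 115.96/8.4919 = 13.655 atm
a n²/V² = (1.465)(5.63)²/(8.713)² = 0.61167 atm
P = 13.655 − 0.61167 = 13.04 atm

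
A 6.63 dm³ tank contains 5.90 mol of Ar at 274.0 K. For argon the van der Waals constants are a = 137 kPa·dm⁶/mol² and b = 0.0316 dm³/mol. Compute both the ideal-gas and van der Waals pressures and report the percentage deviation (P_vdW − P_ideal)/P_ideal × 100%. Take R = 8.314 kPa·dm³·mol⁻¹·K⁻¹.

Ideal: P_ideal = nRT/V = (5.90)(8.314)(274.0)/6.63 = 2027.21 kPa
vdW: P = nRT/(V − nb) − a n²/V² = 13440.4/6.44356 − 4768.97/43.9569 = 2085.87 − 108.492 = 1977.38 kPa
% deviation = (1977.38 − 2027.21)/2027.21 × 100% = -2.46%

-2.46 %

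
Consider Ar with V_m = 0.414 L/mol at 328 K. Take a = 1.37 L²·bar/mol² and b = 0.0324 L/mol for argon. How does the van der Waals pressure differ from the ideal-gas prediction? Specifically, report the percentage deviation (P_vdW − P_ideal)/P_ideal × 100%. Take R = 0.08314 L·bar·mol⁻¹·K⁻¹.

Ideal: P_ideal = RT/V_m = (0.08314)(328)/0.414 = 65.8694 bar
vdW: P = RT/(V_m − b) − a/V_m² = 27.2699/0.381600 − 1.37/0.171396 = 71.4620 − 7.99319 = 63.4688 bar
% deviation = (63.4688 − 65.8694)/65.8694 × 100% = -3.64%

-3.64 %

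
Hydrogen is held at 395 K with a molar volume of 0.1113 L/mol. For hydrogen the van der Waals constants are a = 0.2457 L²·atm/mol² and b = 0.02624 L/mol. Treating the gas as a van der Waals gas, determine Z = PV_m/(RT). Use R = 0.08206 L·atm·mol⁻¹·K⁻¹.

Z ≈ 1.240

P = RT/(V_m − b) − a/V_m² = (0.08206)(395)/(0.1113 − 0.02624) − 0.2457/(0.1113)²
  = 32.414/0.085060 − 19.834 = 381.07 − 19.834 = 361.24 atm
Z = PV_m/(RT) = (361.24)(0.1113)/((0.08206)(395)) = 40.206/32.414 = 1.240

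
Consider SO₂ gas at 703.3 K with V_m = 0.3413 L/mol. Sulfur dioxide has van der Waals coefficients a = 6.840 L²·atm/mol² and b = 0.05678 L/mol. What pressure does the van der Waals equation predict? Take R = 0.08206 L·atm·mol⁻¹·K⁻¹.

P ≈ 144.1 atm

P = RT/(V_m − b) − a/V_m²
RT/(V_m − b) = (0.08206)(703.3)/(0.3413 − 0.05678) = 57.713/0.28452 = 202.84 atm
a/V_m² = 6.840/(0.3413)² = 58.720 atm
P = 202.84 − 58.720 = 144.1 atm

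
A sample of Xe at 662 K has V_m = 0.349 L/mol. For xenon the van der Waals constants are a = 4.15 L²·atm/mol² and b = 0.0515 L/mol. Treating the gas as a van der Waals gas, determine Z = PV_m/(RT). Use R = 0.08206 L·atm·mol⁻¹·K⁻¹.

P = RT/(V_m − b) − a/V_m² = (0.08206)(662)/(0.349 − 0.0515) − 4.15/(0.349)²
  = 54.324/0.29750 − 34.072 = 182.60 − 34.072 = 148.53 atm
Z = PV_m/(RT) = (148.53)(0.349)/((0.08206)(662)) = 51.837/54.324 = 0.9542

Z ≈ 0.9542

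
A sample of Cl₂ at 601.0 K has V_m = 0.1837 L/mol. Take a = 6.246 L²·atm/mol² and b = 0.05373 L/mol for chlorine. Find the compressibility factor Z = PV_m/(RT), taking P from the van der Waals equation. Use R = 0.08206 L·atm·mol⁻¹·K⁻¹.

Z ≈ 0.7240

P = RT/(V_m − b) − a/V_m² = (0.08206)(601.0)/(0.1837 − 0.05373) − 6.246/(0.1837)²
  = 49.318/0.12997 − 185.09 = 379.46 − 185.09 = 194.37 atm
Z = PV_m/(RT) = (194.37)(0.1837)/((0.08206)(601.0)) = 35.706/49.318 = 0.7240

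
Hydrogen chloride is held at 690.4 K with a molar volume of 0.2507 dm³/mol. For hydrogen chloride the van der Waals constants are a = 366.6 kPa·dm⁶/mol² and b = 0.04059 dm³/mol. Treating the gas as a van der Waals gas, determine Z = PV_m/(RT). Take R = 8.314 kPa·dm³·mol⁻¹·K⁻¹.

P = RT/(V_m − b) − a/V_m² = (8.314)(690.4)/(0.2507 − 0.04059) − 366.6/(0.2507)²
  = 5740.0/0.21011 − 5832.9 = 27319 − 5832.9 = 21486 kPa
Z = PV_m/(RT) = (21486)(0.2507)/((8.314)(690.4)) = 5386.5/5740.0 = 0.9384

Z ≈ 0.9384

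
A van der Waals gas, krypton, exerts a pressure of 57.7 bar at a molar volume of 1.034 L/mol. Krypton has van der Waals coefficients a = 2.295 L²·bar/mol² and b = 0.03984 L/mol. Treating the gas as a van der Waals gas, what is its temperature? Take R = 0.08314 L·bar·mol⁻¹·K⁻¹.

T = (P + a/V_m²)(V_m − b)/R
P + a/V_m² = 57.7 + 2.295/(1.034)² = 59.847 bar
V_m − b = 1.034 − 0.03984 = 0.99416 L/mol
T = (59.847)(0.99416)/0.08314 = 715.6 K

T ≈ 715.6 K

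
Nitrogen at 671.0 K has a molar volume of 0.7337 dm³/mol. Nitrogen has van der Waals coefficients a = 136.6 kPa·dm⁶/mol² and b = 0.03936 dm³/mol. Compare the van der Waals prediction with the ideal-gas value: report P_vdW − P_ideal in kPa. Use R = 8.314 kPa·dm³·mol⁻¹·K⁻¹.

Ideal: P_ideal = RT/V_m = (8.314)(671.0)/0.7337 = 7603.51 kPa
vdW: P = RT/(V_m − b) − a/V_m² = 5578.69/0.694340 − 136.6/0.538316 = 8034.52 − 253.754 = 7780.77 kPa
ΔP = 7780.77 − 7603.51 = 177.3 kPa

ΔP ≈ 177.3 kPa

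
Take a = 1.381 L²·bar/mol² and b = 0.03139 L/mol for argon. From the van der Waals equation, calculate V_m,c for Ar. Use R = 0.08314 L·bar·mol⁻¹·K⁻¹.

For a van der Waals gas, V_m,c = 3b.
V_m,c = 3×0.03139 = 0.09417 L/mol

V_m,c ≈ 0.09417 L/mol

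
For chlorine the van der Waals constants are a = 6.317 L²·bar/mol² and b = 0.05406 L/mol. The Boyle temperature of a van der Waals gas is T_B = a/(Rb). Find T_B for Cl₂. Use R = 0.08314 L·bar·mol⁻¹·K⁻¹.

For a van der Waals gas the second virial coefficient B₂ = b − a/(RT) vanishes at T_B = a/(Rb).
T_B = 6.317/(0.08314×0.05406) = 6.317/0.0044945 = 1405 K

T_B ≈ 1405 K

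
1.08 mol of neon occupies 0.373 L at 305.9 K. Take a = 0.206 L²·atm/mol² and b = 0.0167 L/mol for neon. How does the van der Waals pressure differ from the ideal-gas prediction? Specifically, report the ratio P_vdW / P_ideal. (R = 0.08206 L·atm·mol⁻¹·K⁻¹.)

Ideal: P_ideal = nRT/V = (1.08)(0.08206)(305.9)/0.373 = 72.6818 atm
vdW: P = nRT/(V − nb) − a n²/V² = 27.1103/0.354964 − 0.240278/0.139129 = 76.3748 − 1.72702 = 74.6478 atm
Ratio = 74.6478/72.6818 = 1.027

P_vdW / P_ideal ≈ 1.027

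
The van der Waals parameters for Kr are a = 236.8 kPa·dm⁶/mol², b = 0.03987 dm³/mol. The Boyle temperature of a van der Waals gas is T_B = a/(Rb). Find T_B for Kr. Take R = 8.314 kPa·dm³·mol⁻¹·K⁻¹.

T_B ≈ 714.4 K

For a van der Waals gas the second virial coefficient B₂ = b − a/(RT) vanishes at T_B = a/(Rb).
T_B = 236.8/(8.314×0.03987) = 236.8/0.33148 = 714.4 K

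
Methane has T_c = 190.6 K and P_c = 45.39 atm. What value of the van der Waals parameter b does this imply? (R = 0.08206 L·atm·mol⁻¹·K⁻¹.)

From T_c = 8a/(27Rb) and P_c = a/(27b²): b = R T_c/(8 P_c).
b = (0.08206)(190.6)/(8×45.39) = 15.641/363.12 = 0.04307 L/mol

b ≈ 0.04307 L/mol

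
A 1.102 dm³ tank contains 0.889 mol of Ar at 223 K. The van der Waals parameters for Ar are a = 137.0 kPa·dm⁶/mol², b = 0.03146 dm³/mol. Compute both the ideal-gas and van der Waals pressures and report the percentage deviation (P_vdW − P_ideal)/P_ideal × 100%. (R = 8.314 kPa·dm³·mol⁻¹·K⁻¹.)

Ideal: P_ideal = nRT/V = (0.889)(8.314)(223)/1.102 = 1495.67 kPa
vdW: P = nRT/(V − nb) − a n²/V² = 1648.23/1.07403 − 108.274/1.21440 = 1534.62 − 89.1584 = 1445.46 kPa
% deviation = (1445.46 − 1495.67)/1495.67 × 100% = -3.36%

-3.36 %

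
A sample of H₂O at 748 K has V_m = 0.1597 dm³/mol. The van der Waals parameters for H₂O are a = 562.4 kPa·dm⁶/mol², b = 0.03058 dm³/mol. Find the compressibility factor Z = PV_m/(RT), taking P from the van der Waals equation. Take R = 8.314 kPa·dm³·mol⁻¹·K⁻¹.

P = RT/(V_m − b) − a/V_m² = (8.314)(748)/(0.1597 − 0.03058) − 562.4/(0.1597)²
  = 6218.9/0.12912 − 22051 = 48164 − 22051 = 26113 kPa
Z = PV_m/(RT) = (26113)(0.1597)/((8.314)(748)) = 4170.2/6218.9 = 0.6706

Z ≈ 0.6706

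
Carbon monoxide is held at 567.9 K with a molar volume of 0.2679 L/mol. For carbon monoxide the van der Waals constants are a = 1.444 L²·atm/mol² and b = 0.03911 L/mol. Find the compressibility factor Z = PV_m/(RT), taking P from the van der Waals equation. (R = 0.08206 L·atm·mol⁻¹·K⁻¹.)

Z ≈ 1.055

P = RT/(V_m − b) − a/V_m² = (0.08206)(567.9)/(0.2679 − 0.03911) − 1.444/(0.2679)²
  = 46.602/0.22879 − 20.120 = 203.69 − 20.120 = 183.57 atm
Z = PV_m/(RT) = (183.57)(0.2679)/((0.08206)(567.9)) = 49.178/46.602 = 1.055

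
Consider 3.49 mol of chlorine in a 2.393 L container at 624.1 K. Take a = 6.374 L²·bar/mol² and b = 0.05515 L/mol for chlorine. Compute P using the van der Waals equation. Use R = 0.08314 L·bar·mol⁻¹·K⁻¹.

P = nRT/(V − nb) − a n²/V²
nRT/(V − nb) = (3.49)(0.08314)(624.1)/(2.393 − 3.49×0.05515) = 181.09/2.2005 = 82.295 bar
a n²/V² = (6.374)(3.49)²/(2.393)² = 13.557 bar
P = 82.295 − 13.557 = 68.74 bar

P ≈ 68.74 bar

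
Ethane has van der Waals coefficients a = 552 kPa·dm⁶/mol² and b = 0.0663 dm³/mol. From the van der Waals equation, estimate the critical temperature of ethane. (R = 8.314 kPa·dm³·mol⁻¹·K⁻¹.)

T_c ≈ 296.7 K

For a van der Waals gas, T_c = 8a/(27Rb).
T_c = 8×552/(27×8.314×0.0663) = 4416.0/14.883 = 296.7 K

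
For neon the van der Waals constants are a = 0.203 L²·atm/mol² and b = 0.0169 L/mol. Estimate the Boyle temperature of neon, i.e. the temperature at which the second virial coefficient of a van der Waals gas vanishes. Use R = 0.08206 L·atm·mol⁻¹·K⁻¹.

For a van der Waals gas the second virial coefficient B₂ = b − a/(RT) vanishes at T_B = a/(Rb).
T_B = 0.203/(0.08206×0.0169) = 0.203/0.0013868 = 146.4 K

T_B ≈ 146.4 K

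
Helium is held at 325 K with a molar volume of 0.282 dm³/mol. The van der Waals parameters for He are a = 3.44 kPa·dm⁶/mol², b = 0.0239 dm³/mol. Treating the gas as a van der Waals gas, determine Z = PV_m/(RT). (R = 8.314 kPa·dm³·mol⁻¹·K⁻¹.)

Z ≈ 1.088

P = RT/(V_m − b) − a/V_m² = (8.314)(325)/(0.282 − 0.0239) − 3.44/(0.282)²
  = 2702.1/0.25810 − 43.257 = 10469 − 43.257 = 10426 kPa
Z = PV_m/(RT) = (10426)(0.282)/((8.314)(325)) = 2940.1/2702.1 = 1.088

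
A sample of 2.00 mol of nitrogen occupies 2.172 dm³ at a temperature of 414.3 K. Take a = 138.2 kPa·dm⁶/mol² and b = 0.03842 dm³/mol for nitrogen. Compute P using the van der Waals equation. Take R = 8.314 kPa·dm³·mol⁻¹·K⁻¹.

P ≈ 3171 kPa

P = nRT/(V − nb) − a n²/V²
nRT/(V − nb) = (2.00)(8.314)(414.3)/(2.172 − 2.00×0.03842) = 6889.0/2.0952 = 3288.0 kPa
a n²/V² = (138.2)(2.00)²/(2.172)² = 117.18 kPa
P = 3288.0 − 117.18 = 3171 kPa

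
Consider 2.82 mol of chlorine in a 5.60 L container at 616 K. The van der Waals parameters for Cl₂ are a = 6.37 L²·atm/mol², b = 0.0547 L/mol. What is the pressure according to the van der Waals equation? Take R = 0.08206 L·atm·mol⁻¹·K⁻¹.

P ≈ 24.56 atm

P = nRT/(V − nb) − a n²/V²
nRT/(V − nb) = (2.82)(0.08206)(616)/(5.60 − 2.82×0.0547) = 142.55/5.4457 = 26.177 atm
a n²/V² = (6.37)(2.82)²/(5.60)² = 1.6153 atm
P = 26.177 − 1.6153 = 24.56 atm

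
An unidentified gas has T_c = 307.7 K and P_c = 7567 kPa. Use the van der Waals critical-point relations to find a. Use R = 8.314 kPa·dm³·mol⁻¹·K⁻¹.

From T_c = 8a/(27Rb) and P_c = a/(27b²): a = 27 R² T_c²/(64 P_c).
a = 27×(8.314)²×(307.7)²/(64×7567) = 176700914/484288 = 364.9 kPa·dm⁶/mol²

a ≈ 364.9 kPa·dm⁶/mol²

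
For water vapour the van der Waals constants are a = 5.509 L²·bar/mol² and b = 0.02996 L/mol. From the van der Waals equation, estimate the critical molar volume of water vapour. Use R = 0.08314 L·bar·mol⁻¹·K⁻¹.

For a van der Waals gas, V_m,c = 3b.
V_m,c = 3×0.02996 = 0.08988 L/mol

V_m,c ≈ 0.08988 L/mol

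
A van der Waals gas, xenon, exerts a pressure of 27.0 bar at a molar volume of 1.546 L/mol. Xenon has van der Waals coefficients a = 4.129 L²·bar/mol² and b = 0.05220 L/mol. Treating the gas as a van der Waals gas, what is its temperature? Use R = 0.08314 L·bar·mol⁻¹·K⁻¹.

T ≈ 516.2 K

T = (P + a/V_m²)(V_m − b)/R
P + a/V_m² = 27.0 + 4.129/(1.546)² = 28.728 bar
V_m − b = 1.546 − 0.05220 = 1.4938 L/mol
T = (28.728)(1.4938)/0.08314 = 516.2 K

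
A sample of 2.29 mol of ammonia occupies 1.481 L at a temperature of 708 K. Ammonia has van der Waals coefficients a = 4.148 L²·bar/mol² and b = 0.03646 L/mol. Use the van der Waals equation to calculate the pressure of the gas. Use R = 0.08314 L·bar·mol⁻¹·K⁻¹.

P ≈ 86.54 bar

P = nRT/(V − nb) − a n²/V²
nRT/(V − nb) = (2.29)(0.08314)(708)/(1.481 − 2.29×0.03646) = 134.80/1.3975 = 96.458 bar
a n²/V² = (4.148)(2.29)²/(1.481)² = 9.9174 bar
P = 96.458 − 9.9174 = 86.54 bar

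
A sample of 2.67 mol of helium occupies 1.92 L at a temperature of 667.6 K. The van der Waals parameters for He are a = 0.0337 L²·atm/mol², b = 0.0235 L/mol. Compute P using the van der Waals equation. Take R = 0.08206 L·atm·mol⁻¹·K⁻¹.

P ≈ 78.69 atm

P = nRT/(V − nb) − a n²/V²
nRT/(V − nb) = (2.67)(0.08206)(667.6)/(1.92 − 2.67×0.0235) = 146.27/1.8573 = 78.754 atm
a n²/V² = (0.0337)(2.67)²/(1.92)² = 0.065170 atm
P = 78.754 − 0.065170 = 78.69 atm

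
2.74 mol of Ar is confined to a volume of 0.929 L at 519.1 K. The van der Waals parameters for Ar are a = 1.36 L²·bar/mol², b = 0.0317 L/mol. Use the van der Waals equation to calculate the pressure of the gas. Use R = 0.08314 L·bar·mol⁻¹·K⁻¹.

P = nRT/(V − nb) − a n²/V²
nRT/(V − nb) = (2.74)(0.08314)(519.1)/(0.929 − 2.74×0.0317) = 118.25/0.84214 = 140.42 bar
a n²/V² = (1.36)(2.74)²/(0.929)² = 11.831 bar
P = 140.42 − 11.831 = 128.6 bar

P ≈ 128.6 bar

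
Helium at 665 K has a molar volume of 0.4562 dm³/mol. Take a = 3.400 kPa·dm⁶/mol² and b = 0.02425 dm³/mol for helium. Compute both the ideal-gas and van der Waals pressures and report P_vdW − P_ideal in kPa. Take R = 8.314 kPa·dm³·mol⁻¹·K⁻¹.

ΔP ≈ 664 kPa

Ideal: P_ideal = RT/V_m = (8.314)(665)/0.4562 = 12119.3 kPa
vdW: P = RT/(V_m − b) − a/V_m² = 5528.81/0.431950 − 3.400/0.208118 = 12799.7 − 16.3369 = 12783.4 kPa
ΔP = 12783.4 − 12119.3 = 664 kPa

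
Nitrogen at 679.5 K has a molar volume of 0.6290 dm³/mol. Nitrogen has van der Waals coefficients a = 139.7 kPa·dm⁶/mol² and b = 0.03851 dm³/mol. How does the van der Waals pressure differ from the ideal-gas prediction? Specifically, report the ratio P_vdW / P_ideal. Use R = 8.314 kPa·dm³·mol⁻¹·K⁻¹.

P_vdW / P_ideal ≈ 1.026

Ideal: P_ideal = RT/V_m = (8.314)(679.5)/0.6290 = 8981.50 kPa
vdW: P = RT/(V_m − b) − a/V_m² = 5649.36/0.590490 − 139.7/0.395641 = 9567.24 − 353.098 = 9214.14 kPa
Ratio = 9214.14/8981.50 = 1.026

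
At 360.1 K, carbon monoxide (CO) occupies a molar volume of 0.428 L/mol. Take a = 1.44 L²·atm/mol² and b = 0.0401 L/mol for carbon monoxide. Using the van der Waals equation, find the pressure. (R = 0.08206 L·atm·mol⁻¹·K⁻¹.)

P = RT/(V_m − b) − a/V_m²
RT/(V_m − b) = (0.08206)(360.1)/(0.428 − 0.0401) = 29.550/0.38790 = 76.179 atm
a/V_m² = 1.44/(0.428)² = 7.8609 atm
P = 76.179 − 7.8609 = 68.32 atm

P ≈ 68.32 atm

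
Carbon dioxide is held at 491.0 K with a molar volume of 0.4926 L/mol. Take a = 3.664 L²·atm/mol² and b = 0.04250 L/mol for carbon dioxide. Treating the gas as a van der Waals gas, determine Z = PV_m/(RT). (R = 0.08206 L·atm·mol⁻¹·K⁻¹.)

Z ≈ 0.9098

P = RT/(V_m − b) − a/V_m² = (0.08206)(491.0)/(0.4926 − 0.04250) − 3.664/(0.4926)²
  = 40.291/0.45010 − 15.100 = 89.516 − 15.100 = 74.416 atm
Z = PV_m/(RT) = (74.416)(0.4926)/((0.08206)(491.0)) = 36.657/40.291 = 0.9098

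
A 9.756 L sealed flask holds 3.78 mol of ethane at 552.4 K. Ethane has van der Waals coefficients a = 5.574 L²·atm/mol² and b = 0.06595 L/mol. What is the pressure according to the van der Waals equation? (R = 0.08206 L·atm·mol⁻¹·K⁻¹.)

P = nRT/(V − nb) − a n²/V²
nRT/(V − nb) = (3.78)(0.08206)(552.4)/(9.756 − 3.78×0.06595) = 171.35/9.5067 = 18.024 atm
a n²/V² = (5.574)(3.78)²/(9.756)² = 0.83677 atm
P = 18.024 − 0.83677 = 17.19 atm

P ≈ 17.19 atm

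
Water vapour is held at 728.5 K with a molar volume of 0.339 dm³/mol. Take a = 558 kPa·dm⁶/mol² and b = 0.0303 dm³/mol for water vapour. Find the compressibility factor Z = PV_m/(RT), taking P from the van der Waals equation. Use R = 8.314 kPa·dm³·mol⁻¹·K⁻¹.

Z ≈ 0.8264

P = RT/(V_m − b) − a/V_m² = (8.314)(728.5)/(0.339 − 0.0303) − 558/(0.339)²
  = 6056.7/0.30870 − 4855.5 = 19620 − 4855.5 = 14765 kPa
Z = PV_m/(RT) = (14765)(0.339)/((8.314)(728.5)) = 5005.3/6056.7 = 0.8264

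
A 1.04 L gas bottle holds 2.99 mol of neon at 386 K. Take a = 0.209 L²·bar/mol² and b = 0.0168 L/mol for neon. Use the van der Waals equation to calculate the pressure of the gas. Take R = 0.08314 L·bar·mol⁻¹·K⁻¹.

P = nRT/(V − nb) − a n²/V²
nRT/(V − nb) = (2.99)(0.08314)(386)/(1.04 − 2.99×0.0168) = 95.955/0.98977 = 96.947 bar
a n²/V² = (0.209)(2.99)²/(1.04)² = 1.7275 bar
P = 96.947 − 1.7275 = 95.22 bar

P ≈ 95.22 bar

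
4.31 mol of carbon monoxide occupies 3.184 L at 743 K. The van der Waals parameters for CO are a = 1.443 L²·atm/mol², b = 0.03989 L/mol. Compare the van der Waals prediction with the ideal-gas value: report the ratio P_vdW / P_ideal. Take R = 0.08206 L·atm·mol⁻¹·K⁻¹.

Ideal: P_ideal = nRT/V = (4.31)(0.08206)(743)/3.184 = 82.5324 atm
vdW: P = nRT/(V − nb) − a n²/V² = 262.783/3.01207 − 26.8053/10.1379 = 87.2433 − 2.64407 = 84.5992 atm
Ratio = 84.5992/82.5324 = 1.025

P_vdW / P_ideal ≈ 1.025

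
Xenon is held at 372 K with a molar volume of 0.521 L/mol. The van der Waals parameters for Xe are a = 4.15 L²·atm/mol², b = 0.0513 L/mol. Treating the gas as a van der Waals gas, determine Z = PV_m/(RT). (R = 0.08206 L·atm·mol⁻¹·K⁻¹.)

Z ≈ 0.8483

P = RT/(V_m − b) − a/V_m² = (0.08206)(372)/(0.521 − 0.0513) − 4.15/(0.521)²
  = 30.526/0.46970 − 15.289 = 64.990 − 15.289 = 49.701 atm
Z = PV_m/(RT) = (49.701)(0.521)/((0.08206)(372)) = 25.894/30.526 = 0.8483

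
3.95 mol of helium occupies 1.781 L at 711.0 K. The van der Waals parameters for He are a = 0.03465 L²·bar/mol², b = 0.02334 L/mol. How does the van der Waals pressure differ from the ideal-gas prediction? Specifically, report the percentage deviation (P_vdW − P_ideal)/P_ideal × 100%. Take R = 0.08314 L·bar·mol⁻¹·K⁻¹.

Ideal: P_ideal = nRT/V = (3.95)(0.08314)(711.0)/1.781 = 131.103 bar
vdW: P = nRT/(V − nb) − a n²/V² = 233.495/1.68881 − 0.540627/3.17196 = 138.260 − 0.170439 = 138.090 bar
% deviation = (138.090 − 131.103)/131.103 × 100% = 5.33%

5.33 %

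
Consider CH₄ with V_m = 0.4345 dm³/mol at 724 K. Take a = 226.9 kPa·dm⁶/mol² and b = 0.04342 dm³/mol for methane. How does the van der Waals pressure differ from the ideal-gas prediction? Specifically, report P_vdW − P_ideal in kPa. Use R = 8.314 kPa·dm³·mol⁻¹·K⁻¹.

ΔP ≈ 336 kPa

Ideal: P_ideal = RT/V_m = (8.314)(724)/0.4345 = 13853.5 kPa
vdW: P = RT/(V_m − b) − a/V_m² = 6019.34/0.391080 − 226.9/0.188790 = 15391.6 − 1201.86 = 14189.7 kPa
ΔP = 14189.7 − 13853.5 = 336 kPa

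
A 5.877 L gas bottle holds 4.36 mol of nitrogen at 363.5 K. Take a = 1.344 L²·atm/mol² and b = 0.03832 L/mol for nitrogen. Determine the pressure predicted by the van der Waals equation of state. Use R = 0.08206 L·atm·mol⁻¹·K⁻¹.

P = nRT/(V − nb) − a n²/V²
nRT/(V − nb) = (4.36)(0.08206)(363.5)/(5.877 − 4.36×0.03832) = 130.05/5.7099 = 22.776 atm
a n²/V² = (1.344)(4.36)²/(5.877)² = 0.73971 atm
P = 22.776 − 0.73971 = 22.04 atm

P ≈ 22.04 atm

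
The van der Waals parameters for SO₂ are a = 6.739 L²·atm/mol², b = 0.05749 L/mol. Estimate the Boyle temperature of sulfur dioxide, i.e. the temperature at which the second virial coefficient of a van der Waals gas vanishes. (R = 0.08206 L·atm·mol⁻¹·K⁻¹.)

T_B ≈ 1428 K

For a van der Waals gas the second virial coefficient B₂ = b − a/(RT) vanishes at T_B = a/(Rb).
T_B = 6.739/(0.08206×0.05749) = 6.739/0.0047176 = 1428 K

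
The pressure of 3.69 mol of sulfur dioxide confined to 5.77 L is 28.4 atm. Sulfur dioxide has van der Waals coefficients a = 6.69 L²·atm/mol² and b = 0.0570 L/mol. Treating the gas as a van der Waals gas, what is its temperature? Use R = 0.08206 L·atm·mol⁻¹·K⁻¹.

T = (P + a n²/V²)(V − nb)/(nR)
P + a n²/V² = 28.4 + (6.69)(3.69)²/(5.77)² = 31.136 atm
V − nb = 5.77 − (3.69)(0.0570) = 5.5597 L
T = (31.136)(5.5597)/((3.69)(0.08206)) = 571.7 K

T ≈ 571.7 K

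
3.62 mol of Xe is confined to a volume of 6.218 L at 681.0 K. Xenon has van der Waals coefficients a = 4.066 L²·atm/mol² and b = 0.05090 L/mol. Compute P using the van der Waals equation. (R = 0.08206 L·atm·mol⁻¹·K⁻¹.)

P ≈ 32.15 atm

P = nRT/(V − nb) − a n²/V²
nRT/(V − nb) = (3.62)(0.08206)(681.0)/(6.218 − 3.62×0.05090) = 202.30/6.0337 = 33.528 atm
a n²/V² = (4.066)(3.62)²/(6.218)² = 1.3781 atm
P = 33.528 − 1.3781 = 32.15 atm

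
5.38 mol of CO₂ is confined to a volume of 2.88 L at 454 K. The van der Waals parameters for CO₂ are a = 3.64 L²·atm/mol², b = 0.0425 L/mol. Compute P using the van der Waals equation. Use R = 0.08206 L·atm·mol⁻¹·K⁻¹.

P ≈ 62.89 atm

P = nRT/(V − nb) − a n²/V²
nRT/(V − nb) = (5.38)(0.08206)(454)/(2.88 − 5.38×0.0425) = 200.43/2.6514 = 75.594 atm
a n²/V² = (3.64)(5.38)²/(2.88)² = 12.702 atm
P = 75.594 − 12.702 = 62.89 atm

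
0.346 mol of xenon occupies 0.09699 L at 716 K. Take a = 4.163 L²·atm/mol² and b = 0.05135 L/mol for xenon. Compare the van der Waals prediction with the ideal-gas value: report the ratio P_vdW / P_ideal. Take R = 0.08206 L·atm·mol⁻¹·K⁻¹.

Ideal: P_ideal = nRT/V = (0.346)(0.08206)(716)/0.09699 = 209.601 atm
vdW: P = nRT/(V − nb) − a n²/V² = 20.3292/0.0792229 − 0.498378/0.00940706 = 256.608 − 52.9791 = 203.629 atm
Ratio = 203.629/209.601 = 0.9715

P_vdW / P_ideal ≈ 0.9715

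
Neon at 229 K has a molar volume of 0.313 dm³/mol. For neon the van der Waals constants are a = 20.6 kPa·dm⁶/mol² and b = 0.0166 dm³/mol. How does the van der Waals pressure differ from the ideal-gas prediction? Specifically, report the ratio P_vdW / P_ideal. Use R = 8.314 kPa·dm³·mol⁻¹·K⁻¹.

Ideal: P_ideal = RT/V_m = (8.314)(229)/0.313 = 6082.77 kPa
vdW: P = RT/(V_m − b) − a/V_m² = 1903.91/0.296400 − 20.6/0.0979690 = 6423.45 − 210.271 = 6213.18 kPa
Ratio = 6213.18/6082.77 = 1.021

P_vdW / P_ideal ≈ 1.021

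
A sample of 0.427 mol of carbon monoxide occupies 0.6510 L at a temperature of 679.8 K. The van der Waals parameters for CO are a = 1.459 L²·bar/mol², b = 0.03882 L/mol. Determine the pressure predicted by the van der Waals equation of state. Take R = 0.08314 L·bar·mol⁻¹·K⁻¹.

P ≈ 37.41 bar

P = nRT/(V − nb) − a n²/V²
nRT/(V − nb) = (0.427)(0.08314)(679.8)/(0.6510 − 0.427×0.03882) = 24.133/0.63442 = 38.039 bar
a n²/V² = (1.459)(0.427)²/(0.6510)² = 0.62770 bar
P = 38.039 − 0.62770 = 37.41 bar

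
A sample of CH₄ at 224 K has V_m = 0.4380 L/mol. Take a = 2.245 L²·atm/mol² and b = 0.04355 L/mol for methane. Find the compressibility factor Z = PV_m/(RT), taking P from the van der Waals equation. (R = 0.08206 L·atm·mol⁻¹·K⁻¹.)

P = RT/(V_m − b) − a/V_m² = (0.08206)(224)/(0.4380 − 0.04355) − 2.245/(0.4380)²
  = 18.381/0.39445 − 11.702 = 46.599 − 11.702 = 34.897 atm
Z = PV_m/(RT) = (34.897)(0.4380)/((0.08206)(224)) = 15.285/18.381 = 0.8316

Z ≈ 0.8316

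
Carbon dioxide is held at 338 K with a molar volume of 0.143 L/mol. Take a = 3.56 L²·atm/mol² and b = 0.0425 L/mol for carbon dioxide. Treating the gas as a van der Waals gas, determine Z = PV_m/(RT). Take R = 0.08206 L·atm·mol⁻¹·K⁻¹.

Z ≈ 0.5253

P = RT/(V_m − b) − a/V_m² = (0.08206)(338)/(0.143 − 0.0425) − 3.56/(0.143)²
  = 27.736/0.10050 − 174.09 = 275.98 − 174.09 = 101.89 atm
Z = PV_m/(RT) = (101.89)(0.143)/((0.08206)(338)) = 14.570/27.736 = 0.5253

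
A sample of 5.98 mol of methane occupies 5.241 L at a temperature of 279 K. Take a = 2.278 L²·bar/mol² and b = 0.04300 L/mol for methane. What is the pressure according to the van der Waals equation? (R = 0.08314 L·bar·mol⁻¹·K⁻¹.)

P ≈ 24.87 bar

P = nRT/(V − nb) − a n²/V²
nRT/(V − nb) = (5.98)(0.08314)(279)/(5.241 − 5.98×0.04300) = 138.71/4.9839 = 27.832 bar
a n²/V² = (2.278)(5.98)²/(5.241)² = 2.9657 bar
P = 27.832 − 2.9657 = 24.87 bar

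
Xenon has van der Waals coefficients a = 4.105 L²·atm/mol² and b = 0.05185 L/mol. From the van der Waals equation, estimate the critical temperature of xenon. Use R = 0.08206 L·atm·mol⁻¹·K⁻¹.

T_c ≈ 285.9 K

For a van der Waals gas, T_c = 8a/(27Rb).
T_c = 8×4.105/(27×0.08206×0.05185) = 32.840/0.11488 = 285.9 K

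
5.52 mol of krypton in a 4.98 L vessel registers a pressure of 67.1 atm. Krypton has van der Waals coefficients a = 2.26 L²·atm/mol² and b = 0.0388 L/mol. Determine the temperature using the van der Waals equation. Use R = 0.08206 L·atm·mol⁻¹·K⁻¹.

T ≈ 735.2 K

T = (P + a n²/V²)(V − nb)/(nR)
P + a n²/V² = 67.1 + (2.26)(5.52)²/(4.98)² = 69.877 atm
V − nb = 4.98 − (5.52)(0.0388) = 4.7658 L
T = (69.877)(4.7658)/((5.52)(0.08206)) = 735.2 K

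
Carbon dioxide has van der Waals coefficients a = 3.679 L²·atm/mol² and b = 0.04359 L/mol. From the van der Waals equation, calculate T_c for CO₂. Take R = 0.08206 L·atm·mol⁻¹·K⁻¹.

For a van der Waals gas, T_c = 8a/(27Rb).
T_c = 8×3.679/(27×0.08206×0.04359) = 29.432/0.096579 = 304.7 K

T_c ≈ 304.7 K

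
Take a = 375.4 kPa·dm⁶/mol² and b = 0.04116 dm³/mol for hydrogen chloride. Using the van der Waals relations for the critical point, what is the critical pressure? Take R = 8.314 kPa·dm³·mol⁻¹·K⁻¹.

P_c ≈ 8207 kPa

For a van der Waals gas, P_c = a/(27b²).
P_c = 375.4/(27×(0.04116)²) = 375.4/0.045742 = 8207 kPa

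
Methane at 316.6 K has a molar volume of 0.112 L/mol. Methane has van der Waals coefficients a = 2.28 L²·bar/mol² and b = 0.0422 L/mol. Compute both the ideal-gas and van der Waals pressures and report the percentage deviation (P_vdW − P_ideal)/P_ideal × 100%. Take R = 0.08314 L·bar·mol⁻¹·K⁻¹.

Ideal: P_ideal = RT/V_m = (0.08314)(316.6)/0.112 = 235.019 bar
vdW: P = RT/(V_m − b) − a/V_m² = 26.3221/0.0698000 − 2.28/0.0125440 = 377.107 − 181.760 = 195.347 bar
% deviation = (195.347 − 235.019)/235.019 × 100% = -16.88%

-16.88 %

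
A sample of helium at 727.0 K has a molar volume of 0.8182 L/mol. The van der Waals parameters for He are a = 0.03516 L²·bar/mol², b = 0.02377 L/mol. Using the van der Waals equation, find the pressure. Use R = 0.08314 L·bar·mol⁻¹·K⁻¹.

P ≈ 76.03 bar

P = RT/(V_m − b) − a/V_m²
RT/(V_m − b) = (0.08314)(727.0)/(0.8182 − 0.02377) = 60.443/0.79443 = 76.083 bar
a/V_m² = 0.03516/(0.8182)² = 0.052521 bar
P = 76.083 − 0.052521 = 76.03 bar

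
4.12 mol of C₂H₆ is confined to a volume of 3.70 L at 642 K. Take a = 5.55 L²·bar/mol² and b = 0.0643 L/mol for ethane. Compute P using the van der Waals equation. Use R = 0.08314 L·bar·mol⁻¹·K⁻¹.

P ≈ 57.14 bar

P = nRT/(V − nb) − a n²/V²
nRT/(V − nb) = (4.12)(0.08314)(642)/(3.70 − 4.12×0.0643) = 219.91/3.4351 = 64.019 bar
a n²/V² = (5.55)(4.12)²/(3.70)² = 6.8815 bar
P = 64.019 − 6.8815 = 57.14 bar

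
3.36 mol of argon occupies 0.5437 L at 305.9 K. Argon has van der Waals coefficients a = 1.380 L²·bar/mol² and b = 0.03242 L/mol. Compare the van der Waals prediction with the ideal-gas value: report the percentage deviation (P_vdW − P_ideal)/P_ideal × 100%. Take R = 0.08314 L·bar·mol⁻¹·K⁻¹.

Ideal: P_ideal = nRT/V = (3.36)(0.08314)(305.9)/0.5437 = 157.170 bar
vdW: P = nRT/(V − nb) − a n²/V² = 85.4533/0.434769 − 15.5796/0.295610 = 196.549 − 52.7032 = 143.846 bar
% deviation = (143.846 − 157.170)/157.170 × 100% = -8.48%

-8.48 %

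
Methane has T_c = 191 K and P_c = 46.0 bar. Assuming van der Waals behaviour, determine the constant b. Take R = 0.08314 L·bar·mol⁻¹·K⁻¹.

b ≈ 0.04315 L/mol

From T_c = 8a/(27Rb) and P_c = a/(27b²): b = R T_c/(8 P_c).
b = (0.08314)(191)/(8×46.0) = 15.880/368.00 = 0.04315 L/mol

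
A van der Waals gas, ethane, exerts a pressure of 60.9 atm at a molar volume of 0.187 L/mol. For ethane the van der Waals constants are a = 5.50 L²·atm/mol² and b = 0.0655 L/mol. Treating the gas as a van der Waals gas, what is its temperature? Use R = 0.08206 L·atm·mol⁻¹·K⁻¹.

T = (P + a/V_m²)(V_m − b)/R
P + a/V_m² = 60.9 + 5.50/(0.187)² = 218.18 atm
V_m − b = 0.187 − 0.0655 = 0.12150 L/mol
T = (218.18)(0.12150)/0.08206 = 323.0 K

T ≈ 323.0 K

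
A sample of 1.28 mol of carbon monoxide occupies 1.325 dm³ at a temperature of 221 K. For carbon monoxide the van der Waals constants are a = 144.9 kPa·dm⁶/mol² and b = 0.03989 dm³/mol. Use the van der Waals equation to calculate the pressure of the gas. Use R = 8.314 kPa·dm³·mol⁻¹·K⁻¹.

P = nRT/(V − nb) − a n²/V²
nRT/(V − nb) = (1.28)(8.314)(221)/(1.325 − 1.28×0.03989) = 2351.9/1.2739 = 1846.2 kPa
a n²/V² = (144.9)(1.28)²/(1.325)² = 135.22 kPa
P = 1846.2 − 135.22 = 1711 kPa

P ≈ 1711 kPa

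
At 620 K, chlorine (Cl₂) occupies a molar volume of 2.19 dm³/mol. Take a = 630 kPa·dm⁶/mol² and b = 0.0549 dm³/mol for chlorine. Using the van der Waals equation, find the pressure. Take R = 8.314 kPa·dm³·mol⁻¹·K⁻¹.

P = RT/(V_m − b) − a/V_m²
RT/(V_m − b) = (8.314)(620)/(2.19 − 0.0549) = 5154.7/2.1351 = 2414.3 kPa
a/V_m² = 630/(2.19)² = 131.36 kPa
P = 2414.3 − 131.36 = 2283 kPa

P ≈ 2283 kPa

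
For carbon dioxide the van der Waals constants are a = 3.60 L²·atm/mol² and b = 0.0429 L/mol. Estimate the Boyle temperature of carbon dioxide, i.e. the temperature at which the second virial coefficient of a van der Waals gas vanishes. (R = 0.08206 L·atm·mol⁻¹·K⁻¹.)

For a van der Waals gas the second virial coefficient B₂ = b − a/(RT) vanishes at T_B = a/(Rb).
T_B = 3.60/(0.08206×0.0429) = 3.60/0.0035204 = 1023 K

T_B ≈ 1023 K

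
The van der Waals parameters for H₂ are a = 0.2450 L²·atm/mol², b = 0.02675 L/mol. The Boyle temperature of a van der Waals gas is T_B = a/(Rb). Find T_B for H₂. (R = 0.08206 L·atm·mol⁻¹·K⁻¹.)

T_B ≈ 111.6 K

For a van der Waals gas the second virial coefficient B₂ = b − a/(RT) vanishes at T_B = a/(Rb).
T_B = 0.2450/(0.08206×0.02675) = 0.2450/0.0021951 = 111.6 K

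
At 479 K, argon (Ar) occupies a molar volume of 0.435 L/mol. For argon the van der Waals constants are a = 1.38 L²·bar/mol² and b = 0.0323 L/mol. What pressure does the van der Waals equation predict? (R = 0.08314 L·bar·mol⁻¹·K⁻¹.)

P = RT/(V_m − b) − a/V_m²
RT/(V_m − b) = (0.08314)(479)/(0.435 − 0.0323) = 39.824/0.40270 = 98.892 bar
a/V_m² = 1.38/(0.435)² = 7.2929 bar
P = 98.892 − 7.2929 = 91.60 bar

P ≈ 91.60 bar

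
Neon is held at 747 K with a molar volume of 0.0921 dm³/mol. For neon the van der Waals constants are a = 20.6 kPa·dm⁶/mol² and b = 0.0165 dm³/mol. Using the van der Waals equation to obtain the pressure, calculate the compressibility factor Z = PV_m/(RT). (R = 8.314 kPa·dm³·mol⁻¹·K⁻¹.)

Z ≈ 1.182

P = RT/(V_m − b) − a/V_m² = (8.314)(747)/(0.0921 − 0.0165) − 20.6/(0.0921)²
  = 6210.6/0.075600 − 2428.6 = 82151 − 2428.6 = 79722 kPa
Z = PV_m/(RT) = (79722)(0.0921)/((8.314)(747)) = 7342.4/6210.6 = 1.182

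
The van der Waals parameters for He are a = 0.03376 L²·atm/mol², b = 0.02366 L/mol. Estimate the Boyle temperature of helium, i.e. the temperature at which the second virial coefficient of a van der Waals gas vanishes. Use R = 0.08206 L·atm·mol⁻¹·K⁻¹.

For a van der Waals gas the second virial coefficient B₂ = b − a/(RT) vanishes at T_B = a/(Rb).
T_B = 0.03376/(0.08206×0.02366) = 0.03376/0.0019415 = 17.39 K

T_B ≈ 17.39 K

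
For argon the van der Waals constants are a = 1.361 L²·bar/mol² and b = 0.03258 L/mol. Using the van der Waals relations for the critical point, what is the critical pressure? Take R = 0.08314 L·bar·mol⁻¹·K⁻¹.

For a van der Waals gas, P_c = a/(27b²).
P_c = 1.361/(27×(0.03258)²) = 1.361/0.028659 = 47.49 bar

P_c ≈ 47.49 bar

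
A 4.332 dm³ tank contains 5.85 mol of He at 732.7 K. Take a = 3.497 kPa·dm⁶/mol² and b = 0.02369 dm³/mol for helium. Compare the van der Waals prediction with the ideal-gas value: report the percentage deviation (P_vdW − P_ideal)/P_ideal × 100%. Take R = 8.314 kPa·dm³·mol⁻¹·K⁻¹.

Ideal: P_ideal = nRT/V = (5.85)(8.314)(732.7)/4.332 = 8226.28 kPa
vdW: P = nRT/(V − nb) − a n²/V² = 35636.3/4.19341 − 119.676/18.7662 = 8498.17 − 6.37721 = 8491.79 kPa
% deviation = (8491.79 − 8226.28)/8226.28 × 100% = 3.23%

3.23 %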